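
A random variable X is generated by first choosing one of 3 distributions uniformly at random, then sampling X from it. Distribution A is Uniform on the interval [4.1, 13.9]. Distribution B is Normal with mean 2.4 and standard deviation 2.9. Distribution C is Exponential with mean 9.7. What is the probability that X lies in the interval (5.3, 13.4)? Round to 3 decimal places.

0.438

Conditional on each component, P(5.3 < X < 13.4): A: 0.826531; B: 0.158581; C: 0.32782.
By total probability, P(5.3 < X < 13.4) = 0.333333·0.826531 + 0.333333·0.158581 + 0.333333·0.32782 = 0.437644.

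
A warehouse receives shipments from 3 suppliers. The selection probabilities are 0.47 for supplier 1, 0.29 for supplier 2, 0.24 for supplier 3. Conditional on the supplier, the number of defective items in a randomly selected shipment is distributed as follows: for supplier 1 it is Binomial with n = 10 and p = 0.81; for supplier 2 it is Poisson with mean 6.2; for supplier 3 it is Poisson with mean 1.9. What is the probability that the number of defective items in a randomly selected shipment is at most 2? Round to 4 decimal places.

Conditional on each supplier, P(X ≤ 2): 1: 5.28182e-05; 2: 0.0536176; 3: 0.70372.
By total probability, P(X ≤ 2) = 0.47·5.28182e-05 + 0.29·0.0536176 + 0.24·0.70372 = 0.184467.

0.1845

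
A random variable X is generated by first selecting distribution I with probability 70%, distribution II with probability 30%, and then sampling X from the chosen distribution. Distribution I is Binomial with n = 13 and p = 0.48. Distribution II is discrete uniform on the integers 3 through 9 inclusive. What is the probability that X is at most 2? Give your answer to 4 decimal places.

Conditional on each component, P(X ≤ 2): I: 0.016151; II: 0.
By total probability, P(X ≤ 2) = 0.7·0.016151 + 0.3·0 = 0.0113057.

0.0113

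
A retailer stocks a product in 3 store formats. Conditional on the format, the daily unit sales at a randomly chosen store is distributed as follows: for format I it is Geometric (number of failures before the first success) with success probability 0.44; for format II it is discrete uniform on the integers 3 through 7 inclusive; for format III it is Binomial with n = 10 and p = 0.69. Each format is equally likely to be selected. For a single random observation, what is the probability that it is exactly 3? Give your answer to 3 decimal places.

Conditional on each format, P(X = 3): I: 0.077271; II: 0.2; III: 0.0108458.
By total probability, P(X = 3) = 0.333333·0.077271 + 0.333333·0.2 + 0.333333·0.0108458 = 0.0960389.

0.096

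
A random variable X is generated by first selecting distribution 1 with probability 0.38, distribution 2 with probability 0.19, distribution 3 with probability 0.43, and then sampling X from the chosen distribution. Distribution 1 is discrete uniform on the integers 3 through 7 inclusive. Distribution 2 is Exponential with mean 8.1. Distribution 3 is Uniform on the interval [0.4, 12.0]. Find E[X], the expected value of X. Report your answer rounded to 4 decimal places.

Component means — 1: 5; 2: 8.1; 3: 6.2.
E[X] = 0.38·5 + 0.19·8.1 + 0.43·6.2 = 6.105.

6.1050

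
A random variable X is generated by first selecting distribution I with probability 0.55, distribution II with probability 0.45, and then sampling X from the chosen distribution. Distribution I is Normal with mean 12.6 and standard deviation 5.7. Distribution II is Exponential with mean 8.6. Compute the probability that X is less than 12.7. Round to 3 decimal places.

Conditional on each component, P(X < 12.7): I: 0.506999; II: 0.77162.
By total probability, P(X < 12.7) = 0.55·0.506999 + 0.45·0.77162 = 0.626078.

0.626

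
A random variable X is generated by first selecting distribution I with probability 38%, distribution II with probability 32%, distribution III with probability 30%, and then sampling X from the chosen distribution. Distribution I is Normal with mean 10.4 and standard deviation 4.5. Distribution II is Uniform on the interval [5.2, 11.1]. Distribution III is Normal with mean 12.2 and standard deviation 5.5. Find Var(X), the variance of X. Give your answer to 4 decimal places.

20.2579

Per component, I: μ=10.4, E[X²]=128.41; II: μ=8.15, E[X²]=69.3233; III: μ=12.2, E[X²]=179.09.
E[X] = 0.38·10.4 + 0.32·8.15 + 0.3·12.2 = 10.22.
E[X²] = 0.38·128.41 + 0.32·69.3233 + 0.3·179.09 = 124.706.
Var(X) = E[X²] − (E[X])² = 124.706 − 104.448 = 20.2579.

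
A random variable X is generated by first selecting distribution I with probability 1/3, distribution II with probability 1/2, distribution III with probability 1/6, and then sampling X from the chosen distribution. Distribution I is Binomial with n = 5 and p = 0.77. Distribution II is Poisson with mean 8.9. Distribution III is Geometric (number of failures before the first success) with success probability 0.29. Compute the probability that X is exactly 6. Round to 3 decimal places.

Conditional on each component, P(X = 6): I: 0; II: 0.0941427; III: 0.0371491.
By total probability, P(X = 6) = 0.333333·0 + 0.5·0.0941427 + 0.166667·0.0371491 = 0.0532629.

0.053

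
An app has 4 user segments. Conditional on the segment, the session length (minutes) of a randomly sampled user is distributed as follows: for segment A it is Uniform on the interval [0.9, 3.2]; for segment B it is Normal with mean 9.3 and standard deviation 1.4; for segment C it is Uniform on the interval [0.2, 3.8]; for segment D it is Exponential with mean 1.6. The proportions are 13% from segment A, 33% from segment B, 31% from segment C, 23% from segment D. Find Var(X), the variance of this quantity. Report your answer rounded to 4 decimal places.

13.8519

Per component, A: μ=2.05, E[X²]=4.64333; B: μ=9.3, E[X²]=88.45; C: μ=2, E[X²]=5.08; D: μ=1.6, E[X²]=5.12.
E[X] = 0.13·2.05 + 0.33·9.3 + 0.31·2 + 0.23·1.6 = 4.3235.
E[X²] = 0.13·4.64333 + 0.33·88.45 + 0.31·5.08 + 0.23·5.12 = 32.5445.
Var(X) = E[X²] − (E[X])² = 32.5445 − 18.6927 = 13.8519.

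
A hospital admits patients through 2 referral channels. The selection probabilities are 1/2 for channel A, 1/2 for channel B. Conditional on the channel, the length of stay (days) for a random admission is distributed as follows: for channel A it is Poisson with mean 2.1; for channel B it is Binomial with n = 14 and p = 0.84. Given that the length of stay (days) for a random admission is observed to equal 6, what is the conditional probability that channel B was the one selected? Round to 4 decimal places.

Likelihoods P(X=6 | ·): A: 0.014587; B: 0.000453097.
Posterior ∝ prior × likelihood. Numerator for B: 0.5·0.000453097 = 0.000226548.
Normalizing constant: 0.5·0.014587 + 0.5·0.000453097 = 0.00752003.
P(B | observation) = 0.000226548 / 0.00752003 = 0.030126.

0.0301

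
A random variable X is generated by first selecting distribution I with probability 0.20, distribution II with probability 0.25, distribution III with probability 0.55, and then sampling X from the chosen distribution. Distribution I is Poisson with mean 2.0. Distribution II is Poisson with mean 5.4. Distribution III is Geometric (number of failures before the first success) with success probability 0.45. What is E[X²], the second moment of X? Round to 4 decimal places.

For each component E[X²] = Var + (mean)², giving I: 6; II: 34.56; III: 4.20988.
Overall E[X²] = 0.2·6 + 0.25·34.56 + 0.55·4.20988 = 12.1554.

12.1554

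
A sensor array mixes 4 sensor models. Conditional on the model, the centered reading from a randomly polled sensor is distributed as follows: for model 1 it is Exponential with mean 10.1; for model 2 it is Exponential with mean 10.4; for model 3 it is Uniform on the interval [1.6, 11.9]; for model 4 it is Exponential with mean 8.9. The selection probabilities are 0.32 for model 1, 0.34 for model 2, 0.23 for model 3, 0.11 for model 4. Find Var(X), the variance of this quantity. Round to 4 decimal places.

82.2935

Per component, 1: μ=10.1, E[X²]=204.02; 2: μ=10.4, E[X²]=216.32; 3: μ=6.75, E[X²]=54.4033; 4: μ=8.9, E[X²]=158.42.
E[X] = 0.32·10.1 + 0.34·10.4 + 0.23·6.75 + 0.11·8.9 = 9.2995.
E[X²] = 0.32·204.02 + 0.34·216.32 + 0.23·54.4033 + 0.11·158.42 = 168.774.
Var(X) = E[X²] − (E[X])² = 168.774 − 86.4807 = 82.2935.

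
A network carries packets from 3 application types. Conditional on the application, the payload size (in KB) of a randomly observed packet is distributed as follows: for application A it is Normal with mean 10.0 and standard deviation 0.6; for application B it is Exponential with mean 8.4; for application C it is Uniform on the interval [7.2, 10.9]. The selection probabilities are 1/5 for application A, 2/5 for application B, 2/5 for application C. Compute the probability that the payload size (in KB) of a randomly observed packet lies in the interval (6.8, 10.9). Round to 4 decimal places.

Conditional on each application, P(6.8 < X < 10.9): A: 0.933193; B: 0.171889; C: 1.
By total probability, P(6.8 < X < 10.9) = 0.2·0.933193 + 0.4·0.171889 + 0.4·1 = 0.655394.

0.6554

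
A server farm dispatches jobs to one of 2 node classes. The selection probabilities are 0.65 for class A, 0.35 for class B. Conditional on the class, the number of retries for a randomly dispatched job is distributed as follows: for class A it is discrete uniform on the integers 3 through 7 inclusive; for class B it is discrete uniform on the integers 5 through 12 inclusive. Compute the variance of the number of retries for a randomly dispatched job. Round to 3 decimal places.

Per component, A: μ=5, E[X²]=27; B: μ=8.5, E[X²]=77.5.
E[X] = 0.65·5 + 0.35·8.5 = 6.225.
E[X²] = 0.65·27 + 0.35·77.5 = 44.675.
Var(X) = E[X²] − (E[X])² = 44.675 − 38.7506 = 5.92438.

5.924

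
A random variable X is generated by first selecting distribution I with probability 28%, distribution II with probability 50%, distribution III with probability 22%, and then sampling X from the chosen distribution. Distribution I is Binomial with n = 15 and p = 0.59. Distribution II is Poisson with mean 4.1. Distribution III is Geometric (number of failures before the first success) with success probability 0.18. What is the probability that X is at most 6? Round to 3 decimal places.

0.635

Conditional on each component, P(X ≤ 6): I: 0.109516; II: 0.878648; III: 0.750715.
By total probability, P(X ≤ 6) = 0.28·0.109516 + 0.5·0.878648 + 0.22·0.750715 = 0.635146.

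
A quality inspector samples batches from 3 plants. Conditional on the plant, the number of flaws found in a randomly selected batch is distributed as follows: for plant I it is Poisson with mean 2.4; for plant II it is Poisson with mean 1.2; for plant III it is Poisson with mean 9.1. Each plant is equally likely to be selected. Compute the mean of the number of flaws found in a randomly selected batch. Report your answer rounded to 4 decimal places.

4.2333

Component means — I: 2.4; II: 1.2; III: 9.1.
E[X] = 0.333333·2.4 + 0.333333·1.2 + 0.333333·9.1 = 4.23333.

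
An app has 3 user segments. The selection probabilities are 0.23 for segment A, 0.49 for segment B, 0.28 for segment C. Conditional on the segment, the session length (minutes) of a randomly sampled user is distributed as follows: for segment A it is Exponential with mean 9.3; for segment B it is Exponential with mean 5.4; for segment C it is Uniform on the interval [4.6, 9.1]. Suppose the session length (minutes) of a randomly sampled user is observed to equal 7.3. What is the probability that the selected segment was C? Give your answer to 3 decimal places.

Likelihoods f(7.3 | ·): A: 0.0490478; B: 0.0479186; C: 0.222222.
Posterior ∝ prior × likelihood. Numerator for C: 0.28·0.222222 = 0.0622222.
Normalizing constant: 0.23·0.0490478 + 0.49·0.0479186 + 0.28·0.222222 = 0.0969833.
P(C | observation) = 0.0622222 / 0.0969833 = 0.641576.

0.642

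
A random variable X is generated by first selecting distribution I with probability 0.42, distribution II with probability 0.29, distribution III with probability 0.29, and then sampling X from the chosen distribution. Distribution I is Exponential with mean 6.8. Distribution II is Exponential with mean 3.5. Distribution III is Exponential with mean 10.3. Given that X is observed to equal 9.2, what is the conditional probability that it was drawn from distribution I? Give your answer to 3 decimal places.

Likelihoods f(9.2 | ·): I: 0.0380116; II: 0.0206233; III: 0.039742.
Posterior ∝ prior × likelihood. Numerator for I: 0.42·0.0380116 = 0.0159649.
Normalizing constant: 0.42·0.0380116 + 0.29·0.0206233 + 0.29·0.039742 = 0.0334708.
P(I | observation) = 0.0159649 / 0.0334708 = 0.476979.

0.477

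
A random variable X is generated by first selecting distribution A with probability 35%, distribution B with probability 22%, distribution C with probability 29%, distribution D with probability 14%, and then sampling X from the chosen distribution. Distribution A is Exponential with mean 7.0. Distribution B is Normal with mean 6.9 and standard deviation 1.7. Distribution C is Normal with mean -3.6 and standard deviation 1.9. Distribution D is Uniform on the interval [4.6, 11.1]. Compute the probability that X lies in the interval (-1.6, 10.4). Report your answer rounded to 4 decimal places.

Conditional on each component, P(-1.6 < X < 10.4): A: 0.773659; B: 0.980244; C: 0.146255; D: 0.892308.
By total probability, P(-1.6 < X < 10.4) = 0.35·0.773659 + 0.22·0.980244 + 0.29·0.146255 + 0.14·0.892308 = 0.653772.

0.6538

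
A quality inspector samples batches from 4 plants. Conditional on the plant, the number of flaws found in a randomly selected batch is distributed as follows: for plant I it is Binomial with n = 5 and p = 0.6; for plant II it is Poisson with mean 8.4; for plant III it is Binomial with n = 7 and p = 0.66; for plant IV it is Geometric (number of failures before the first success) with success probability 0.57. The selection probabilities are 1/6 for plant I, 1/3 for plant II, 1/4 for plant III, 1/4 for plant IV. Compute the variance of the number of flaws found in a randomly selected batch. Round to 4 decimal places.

12.6590

Per component, I: μ=3, E[X²]=10.2; II: μ=8.4, E[X²]=78.96; III: μ=4.62, E[X²]=22.9152; IV: μ=0.754386, E[X²]=1.89258.
E[X] = 0.166667·3 + 0.333333·8.4 + 0.25·4.62 + 0.25·0.754386 = 4.6436.
E[X²] = 0.166667·10.2 + 0.333333·78.96 + 0.25·22.9152 + 0.25·1.89258 = 34.2219.
Var(X) = E[X²] − (E[X])² = 34.2219 − 21.563 = 12.659.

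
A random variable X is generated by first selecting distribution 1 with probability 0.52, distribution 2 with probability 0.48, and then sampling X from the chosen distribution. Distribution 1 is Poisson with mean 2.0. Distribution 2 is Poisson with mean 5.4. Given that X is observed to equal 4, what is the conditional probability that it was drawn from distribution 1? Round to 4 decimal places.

Likelihoods P(X=4 | ·): 1: 0.0902235; 2: 0.16002.
Posterior ∝ prior × likelihood. Numerator for 1: 0.52·0.0902235 = 0.0469162.
Normalizing constant: 0.52·0.0902235 + 0.48·0.16002 = 0.123726.
P(1 | observation) = 0.0469162 / 0.123726 = 0.379195.

0.3792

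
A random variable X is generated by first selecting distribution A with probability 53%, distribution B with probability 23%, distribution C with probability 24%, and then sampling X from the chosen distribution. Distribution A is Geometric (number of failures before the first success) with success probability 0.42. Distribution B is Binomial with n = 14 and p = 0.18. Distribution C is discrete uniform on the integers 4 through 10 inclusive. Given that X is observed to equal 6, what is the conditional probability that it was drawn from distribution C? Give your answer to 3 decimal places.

Likelihoods P(X=6 | ·): A: 0.0159889; B: 0.0208786; C: 0.142857.
Posterior ∝ prior × likelihood. Numerator for C: 0.24·0.142857 = 0.0342857.
Normalizing constant: 0.53·0.0159889 + 0.23·0.0208786 + 0.24·0.142857 = 0.0475619.
P(C | observation) = 0.0342857 / 0.0475619 = 0.720865.

0.721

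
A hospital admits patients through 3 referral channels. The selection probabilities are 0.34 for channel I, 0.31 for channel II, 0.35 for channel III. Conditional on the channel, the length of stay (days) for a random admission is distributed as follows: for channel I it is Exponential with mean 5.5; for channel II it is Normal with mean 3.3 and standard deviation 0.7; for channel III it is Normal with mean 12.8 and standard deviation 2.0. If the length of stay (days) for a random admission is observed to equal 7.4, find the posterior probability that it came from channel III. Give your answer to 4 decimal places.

Likelihoods f(7.4 | ·): I: 0.0473493; II: 2.02457e-08; III: 0.00521047.
Posterior ∝ prior × likelihood. Numerator for III: 0.35·0.00521047 = 0.00182366.
Normalizing constant: 0.34·0.0473493 + 0.31·2.02457e-08 + 0.35·0.00521047 = 0.0179224.
P(III | observation) = 0.00182366 / 0.0179224 = 0.101753.

0.1018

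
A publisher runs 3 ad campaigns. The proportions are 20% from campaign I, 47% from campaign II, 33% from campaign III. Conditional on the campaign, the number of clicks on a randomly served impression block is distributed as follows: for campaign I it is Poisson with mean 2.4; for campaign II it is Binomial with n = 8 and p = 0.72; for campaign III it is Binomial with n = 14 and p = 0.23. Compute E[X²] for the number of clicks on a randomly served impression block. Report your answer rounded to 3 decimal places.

22.223

For each component E[X²] = Var + (mean)², giving I: 8.16; II: 34.7904; III: 12.8478.
Overall E[X²] = 0.2·8.16 + 0.47·34.7904 + 0.33·12.8478 = 22.2233.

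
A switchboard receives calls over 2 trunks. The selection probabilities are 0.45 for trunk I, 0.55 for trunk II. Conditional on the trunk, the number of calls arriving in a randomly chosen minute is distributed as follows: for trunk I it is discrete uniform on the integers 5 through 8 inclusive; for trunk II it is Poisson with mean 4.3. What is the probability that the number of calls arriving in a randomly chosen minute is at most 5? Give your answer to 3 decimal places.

Conditional on each trunk, P(X ≤ 5): I: 0.25; II: 0.736663.
By total probability, P(X ≤ 5) = 0.45·0.25 + 0.55·0.736663 = 0.517664.

0.518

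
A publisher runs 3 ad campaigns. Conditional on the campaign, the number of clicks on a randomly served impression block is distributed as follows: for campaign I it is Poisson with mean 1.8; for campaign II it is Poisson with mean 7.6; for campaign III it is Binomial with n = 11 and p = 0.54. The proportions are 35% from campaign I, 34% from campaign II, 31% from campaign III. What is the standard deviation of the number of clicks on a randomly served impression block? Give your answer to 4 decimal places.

Per component, I: μ=1.8, E[X²]=5.04; II: μ=7.6, E[X²]=65.36; III: μ=5.94, E[X²]=38.016.
E[X] = 0.35·1.8 + 0.34·7.6 + 0.31·5.94 = 5.0554.
E[X²] = 0.35·5.04 + 0.34·65.36 + 0.31·38.016 = 35.7714.
Var(X) = E[X²] − (E[X])² = 35.7714 − 25.5571 = 10.2143.
SD(X) = √10.2143 = 3.19598.

3.1960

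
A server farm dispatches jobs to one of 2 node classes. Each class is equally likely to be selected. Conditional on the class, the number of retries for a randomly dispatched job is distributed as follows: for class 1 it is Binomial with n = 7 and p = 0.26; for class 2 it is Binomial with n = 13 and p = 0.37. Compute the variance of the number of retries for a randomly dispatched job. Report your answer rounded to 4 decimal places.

4.4236

Per component, 1: μ=1.82, E[X²]=4.6592; 2: μ=4.81, E[X²]=26.1664.
E[X] = 0.5·1.82 + 0.5·4.81 = 3.315.
E[X²] = 0.5·4.6592 + 0.5·26.1664 = 15.4128.
Var(X) = E[X²] − (E[X])² = 15.4128 − 10.9892 = 4.42357.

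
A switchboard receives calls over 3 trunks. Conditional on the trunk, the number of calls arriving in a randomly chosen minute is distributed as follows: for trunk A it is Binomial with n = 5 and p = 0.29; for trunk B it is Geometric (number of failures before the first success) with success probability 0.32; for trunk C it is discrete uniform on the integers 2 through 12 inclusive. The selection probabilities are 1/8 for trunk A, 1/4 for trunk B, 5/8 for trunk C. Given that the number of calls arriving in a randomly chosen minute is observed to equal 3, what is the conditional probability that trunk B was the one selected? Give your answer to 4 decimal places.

Likelihoods P(X=3 | ·): A: 0.122945; B: 0.100618; C: 0.0909091.
Posterior ∝ prior × likelihood. Numerator for B: 0.25·0.100618 = 0.0251546.
Normalizing constant: 0.125·0.122945 + 0.25·0.100618 + 0.625·0.0909091 = 0.0973409.
P(B | observation) = 0.0251546 / 0.0973409 = 0.258417.

0.2584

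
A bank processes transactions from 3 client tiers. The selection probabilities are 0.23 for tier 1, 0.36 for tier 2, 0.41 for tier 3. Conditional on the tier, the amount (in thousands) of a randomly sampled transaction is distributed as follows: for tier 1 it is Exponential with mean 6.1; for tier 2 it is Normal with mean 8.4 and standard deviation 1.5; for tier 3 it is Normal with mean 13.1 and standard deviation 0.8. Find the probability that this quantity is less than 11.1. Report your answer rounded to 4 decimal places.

Conditional on each tier, P(X < 11.1): 1: 0.837921; 2: 0.96407; 3: 0.00620967.
By total probability, P(X < 11.1) = 0.23·0.837921 + 0.36·0.96407 + 0.41·0.00620967 = 0.542333.

0.5423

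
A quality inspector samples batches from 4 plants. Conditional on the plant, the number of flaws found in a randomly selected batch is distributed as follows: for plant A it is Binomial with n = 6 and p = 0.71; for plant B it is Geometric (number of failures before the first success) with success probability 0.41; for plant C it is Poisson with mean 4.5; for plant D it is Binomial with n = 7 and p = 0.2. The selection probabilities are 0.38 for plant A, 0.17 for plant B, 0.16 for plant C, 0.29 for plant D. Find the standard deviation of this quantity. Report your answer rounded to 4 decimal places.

Per component, A: μ=4.26, E[X²]=19.383; B: μ=1.43902, E[X²]=5.58061; C: μ=4.5, E[X²]=24.75; D: μ=1.4, E[X²]=3.08.
E[X] = 0.38·4.26 + 0.17·1.43902 + 0.16·4.5 + 0.29·1.4 = 2.98943.
E[X²] = 0.38·19.383 + 0.17·5.58061 + 0.16·24.75 + 0.29·3.08 = 13.1674.
Var(X) = E[X²] − (E[X])² = 13.1674 − 8.93672 = 4.23073.
SD(X) = √4.23073 = 2.05687.

2.0569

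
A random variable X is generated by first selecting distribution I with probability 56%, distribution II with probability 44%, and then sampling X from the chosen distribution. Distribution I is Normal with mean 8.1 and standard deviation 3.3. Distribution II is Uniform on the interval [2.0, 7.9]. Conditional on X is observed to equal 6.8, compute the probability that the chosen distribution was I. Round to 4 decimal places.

0.4565

Likelihoods f(6.8 | ·): I: 0.111866; II: 0.169492.
Posterior ∝ prior × likelihood. Numerator for I: 0.56·0.111866 = 0.0626449.
Normalizing constant: 0.56·0.111866 + 0.44·0.169492 = 0.137221.
P(I | observation) = 0.0626449 / 0.137221 = 0.456525.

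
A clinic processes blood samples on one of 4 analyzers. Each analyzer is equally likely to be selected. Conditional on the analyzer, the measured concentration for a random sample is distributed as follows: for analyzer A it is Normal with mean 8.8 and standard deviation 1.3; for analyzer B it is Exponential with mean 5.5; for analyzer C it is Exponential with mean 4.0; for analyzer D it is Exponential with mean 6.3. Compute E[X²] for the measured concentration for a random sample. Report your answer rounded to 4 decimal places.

For each component E[X²] = Var + (mean)², giving A: 79.13; B: 60.5; C: 32; D: 79.38.
Overall E[X²] = 0.25·79.13 + 0.25·60.5 + 0.25·32 + 0.25·79.38 = 62.7525.

62.7525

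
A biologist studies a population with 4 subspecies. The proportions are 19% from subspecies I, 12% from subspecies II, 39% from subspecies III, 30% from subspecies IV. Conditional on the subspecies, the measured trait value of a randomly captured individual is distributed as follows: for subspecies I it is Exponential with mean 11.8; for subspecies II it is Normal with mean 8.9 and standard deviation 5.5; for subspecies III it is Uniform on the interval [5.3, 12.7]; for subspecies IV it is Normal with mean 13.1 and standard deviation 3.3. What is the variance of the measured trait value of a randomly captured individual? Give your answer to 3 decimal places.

Per component, I: μ=11.8, E[X²]=278.48; II: μ=8.9, E[X²]=109.46; III: μ=9, E[X²]=85.5633; IV: μ=13.1, E[X²]=182.5.
E[X] = 0.19·11.8 + 0.12·8.9 + 0.39·9 + 0.3·13.1 = 10.75.
E[X²] = 0.19·278.48 + 0.12·109.46 + 0.39·85.5633 + 0.3·182.5 = 154.166.
Var(X) = E[X²] − (E[X])² = 154.166 − 115.562 = 38.6036.

38.604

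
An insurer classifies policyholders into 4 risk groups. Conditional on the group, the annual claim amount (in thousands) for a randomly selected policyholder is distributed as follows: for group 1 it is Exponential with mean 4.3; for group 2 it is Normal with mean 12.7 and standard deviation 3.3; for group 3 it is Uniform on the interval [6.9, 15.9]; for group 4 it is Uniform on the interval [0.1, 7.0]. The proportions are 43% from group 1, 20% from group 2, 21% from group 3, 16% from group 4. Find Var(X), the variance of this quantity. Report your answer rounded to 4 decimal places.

27.6605

Per component, 1: μ=4.3, E[X²]=36.98; 2: μ=12.7, E[X²]=172.18; 3: μ=11.4, E[X²]=136.71; 4: μ=3.55, E[X²]=16.57.
E[X] = 0.43·4.3 + 0.2·12.7 + 0.21·11.4 + 0.16·3.55 = 7.351.
E[X²] = 0.43·36.98 + 0.2·172.18 + 0.21·136.71 + 0.16·16.57 = 81.6977.
Var(X) = E[X²] − (E[X])² = 81.6977 − 54.0372 = 27.6605.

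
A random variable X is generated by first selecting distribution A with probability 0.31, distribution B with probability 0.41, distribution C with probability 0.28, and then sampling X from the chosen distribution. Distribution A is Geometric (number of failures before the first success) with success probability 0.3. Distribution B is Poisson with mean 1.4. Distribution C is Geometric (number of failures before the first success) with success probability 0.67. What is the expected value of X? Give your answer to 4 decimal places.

1.4352

Component means — A: 2.33333; B: 1.4; C: 0.492537.
E[X] = 0.31·2.33333 + 0.41·1.4 + 0.28·0.492537 = 1.43524.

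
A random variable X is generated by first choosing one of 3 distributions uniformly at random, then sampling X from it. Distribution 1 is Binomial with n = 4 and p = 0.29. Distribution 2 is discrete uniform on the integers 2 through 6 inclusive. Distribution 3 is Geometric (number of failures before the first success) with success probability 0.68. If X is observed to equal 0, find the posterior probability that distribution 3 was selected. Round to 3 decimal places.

0.728

Likelihoods P(X=0 | ·): 1: 0.254117; 2: 0; 3: 0.68.
Posterior ∝ prior × likelihood. Numerator for 3: 0.333333·0.68 = 0.226667.
Normalizing constant: 0.333333·0.254117 + 0.333333·0 + 0.333333·0.68 = 0.311372.
P(3 | observation) = 0.226667 / 0.311372 = 0.72796.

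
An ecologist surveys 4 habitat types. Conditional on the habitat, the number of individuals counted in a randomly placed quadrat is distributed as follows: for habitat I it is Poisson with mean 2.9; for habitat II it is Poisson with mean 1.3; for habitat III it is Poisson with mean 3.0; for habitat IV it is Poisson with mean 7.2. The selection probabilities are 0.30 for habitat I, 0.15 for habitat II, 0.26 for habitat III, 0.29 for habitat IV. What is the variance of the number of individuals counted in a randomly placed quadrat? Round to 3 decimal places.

8.615

Per component, I: μ=2.9, E[X²]=11.31; II: μ=1.3, E[X²]=2.99; III: μ=3, E[X²]=12; IV: μ=7.2, E[X²]=59.04.
E[X] = 0.3·2.9 + 0.15·1.3 + 0.26·3 + 0.29·7.2 = 3.933.
E[X²] = 0.3·11.31 + 0.15·2.99 + 0.26·12 + 0.29·59.04 = 24.0831.
Var(X) = E[X²] − (E[X])² = 24.0831 − 15.4685 = 8.61461.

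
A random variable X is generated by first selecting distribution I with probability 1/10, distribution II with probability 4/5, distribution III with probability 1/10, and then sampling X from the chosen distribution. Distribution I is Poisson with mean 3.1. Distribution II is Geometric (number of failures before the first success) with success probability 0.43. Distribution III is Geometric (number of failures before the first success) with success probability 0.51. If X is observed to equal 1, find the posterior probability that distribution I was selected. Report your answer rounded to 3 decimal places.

Likelihoods P(X=1 | ·): I: 0.139653; II: 0.2451; III: 0.2499.
Posterior ∝ prior × likelihood. Numerator for I: 0.1·0.139653 = 0.0139653.
Normalizing constant: 0.1·0.139653 + 0.8·0.2451 + 0.1·0.2499 = 0.235035.
P(I | observation) = 0.0139653 / 0.235035 = 0.0594177.

0.059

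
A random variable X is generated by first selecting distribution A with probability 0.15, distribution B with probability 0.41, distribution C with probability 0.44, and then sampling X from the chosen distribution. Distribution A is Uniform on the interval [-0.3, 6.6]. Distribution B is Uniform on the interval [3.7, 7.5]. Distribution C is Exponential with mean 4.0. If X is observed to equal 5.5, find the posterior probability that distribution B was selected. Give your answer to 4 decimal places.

Likelihoods f(5.5 | ·): A: 0.144928; B: 0.263158; C: 0.0632099.
Posterior ∝ prior × likelihood. Numerator for B: 0.41·0.263158 = 0.107895.
Normalizing constant: 0.15·0.144928 + 0.41·0.263158 + 0.44·0.0632099 = 0.157446.
P(B | observation) = 0.107895 / 0.157446 = 0.68528.

0.6853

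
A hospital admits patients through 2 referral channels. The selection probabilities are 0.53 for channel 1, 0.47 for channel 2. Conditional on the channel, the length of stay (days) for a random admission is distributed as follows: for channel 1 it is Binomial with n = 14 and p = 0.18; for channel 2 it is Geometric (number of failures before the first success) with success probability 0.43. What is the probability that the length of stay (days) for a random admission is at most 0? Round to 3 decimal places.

0.235

Conditional on each channel, P(X ≤ 0): 1: 0.0621432; 2: 0.43.
By total probability, P(X ≤ 0) = 0.53·0.0621432 + 0.47·0.43 = 0.235036.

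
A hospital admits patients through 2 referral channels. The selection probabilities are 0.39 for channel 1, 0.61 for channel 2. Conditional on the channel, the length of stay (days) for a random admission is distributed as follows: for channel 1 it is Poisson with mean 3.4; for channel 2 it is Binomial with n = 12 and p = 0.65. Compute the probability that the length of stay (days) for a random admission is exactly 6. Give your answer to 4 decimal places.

0.1061

Conditional on each channel, P(X = 6): 1: 0.0716044; 2: 0.128103.
By total probability, P(X = 6) = 0.39·0.0716044 + 0.61·0.128103 = 0.106069.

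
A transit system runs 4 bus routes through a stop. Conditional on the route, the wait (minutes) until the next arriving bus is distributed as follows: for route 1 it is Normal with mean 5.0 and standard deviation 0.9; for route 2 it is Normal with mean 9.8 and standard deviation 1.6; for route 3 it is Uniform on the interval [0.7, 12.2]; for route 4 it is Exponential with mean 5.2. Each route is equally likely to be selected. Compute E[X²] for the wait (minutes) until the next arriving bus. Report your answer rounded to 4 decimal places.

57.7783

For each component E[X²] = Var + (mean)², giving 1: 25.81; 2: 98.6; 3: 52.6233; 4: 54.08.
Overall E[X²] = 0.25·25.81 + 0.25·98.6 + 0.25·52.6233 + 0.25·54.08 = 57.7783.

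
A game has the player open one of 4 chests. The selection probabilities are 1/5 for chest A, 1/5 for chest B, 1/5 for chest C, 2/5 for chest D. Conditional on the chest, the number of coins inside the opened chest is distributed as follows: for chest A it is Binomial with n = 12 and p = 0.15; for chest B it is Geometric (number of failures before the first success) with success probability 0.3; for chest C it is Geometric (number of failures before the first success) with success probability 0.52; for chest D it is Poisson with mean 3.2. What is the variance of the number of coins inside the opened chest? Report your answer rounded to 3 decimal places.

Per component, A: μ=1.8, E[X²]=4.77; B: μ=2.33333, E[X²]=13.2222; C: μ=0.923077, E[X²]=2.62722; D: μ=3.2, E[X²]=13.44.
E[X] = 0.2·1.8 + 0.2·2.33333 + 0.2·0.923077 + 0.4·3.2 = 2.29128.
E[X²] = 0.2·4.77 + 0.2·13.2222 + 0.2·2.62722 + 0.4·13.44 = 9.49989.
Var(X) = E[X²] − (E[X])² = 9.49989 − 5.24997 = 4.24991.

4.250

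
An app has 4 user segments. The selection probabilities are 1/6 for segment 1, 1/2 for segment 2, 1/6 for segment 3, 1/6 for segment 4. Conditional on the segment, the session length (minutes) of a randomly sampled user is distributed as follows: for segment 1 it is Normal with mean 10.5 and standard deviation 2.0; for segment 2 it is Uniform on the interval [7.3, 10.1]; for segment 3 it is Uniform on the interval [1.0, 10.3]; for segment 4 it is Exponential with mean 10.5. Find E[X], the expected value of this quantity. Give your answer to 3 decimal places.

8.792

Component means — 1: 10.5; 2: 8.7; 3: 5.65; 4: 10.5.
E[X] = 0.166667·10.5 + 0.5·8.7 + 0.166667·5.65 + 0.166667·10.5 = 8.79167.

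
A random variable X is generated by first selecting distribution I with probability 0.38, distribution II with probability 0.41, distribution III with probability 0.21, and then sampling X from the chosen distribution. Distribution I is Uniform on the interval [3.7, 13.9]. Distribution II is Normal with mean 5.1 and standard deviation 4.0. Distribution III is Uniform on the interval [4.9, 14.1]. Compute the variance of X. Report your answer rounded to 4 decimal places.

Per component, I: μ=8.8, E[X²]=86.11; II: μ=5.1, E[X²]=42.01; III: μ=9.5, E[X²]=97.3033.
E[X] = 0.38·8.8 + 0.41·5.1 + 0.21·9.5 = 7.43.
E[X²] = 0.38·86.11 + 0.41·42.01 + 0.21·97.3033 = 70.3796.
Var(X) = E[X²] − (E[X])² = 70.3796 − 55.2049 = 15.1747.

15.1747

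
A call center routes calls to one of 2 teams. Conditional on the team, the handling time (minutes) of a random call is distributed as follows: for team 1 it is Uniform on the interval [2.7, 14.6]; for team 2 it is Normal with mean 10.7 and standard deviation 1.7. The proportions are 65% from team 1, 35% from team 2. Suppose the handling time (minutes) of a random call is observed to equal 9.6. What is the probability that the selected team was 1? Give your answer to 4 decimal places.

0.4505

Likelihoods f(9.6 | ·): 1: 0.0840336; 2: 0.190346.
Posterior ∝ prior × likelihood. Numerator for 1: 0.65·0.0840336 = 0.0546218.
Normalizing constant: 0.65·0.0840336 + 0.35·0.190346 = 0.121243.
P(1 | observation) = 0.0546218 / 0.121243 = 0.450515.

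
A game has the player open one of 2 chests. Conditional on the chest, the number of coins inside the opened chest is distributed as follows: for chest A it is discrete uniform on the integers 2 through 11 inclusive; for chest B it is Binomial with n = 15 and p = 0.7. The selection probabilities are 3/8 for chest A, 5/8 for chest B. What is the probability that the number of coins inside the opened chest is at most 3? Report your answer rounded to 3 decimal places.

0.075

Conditional on each chest, P(X ≤ 3): A: 0.2; B: 9.16587e-05.
By total probability, P(X ≤ 3) = 0.375·0.2 + 0.625·9.16587e-05 = 0.0750573.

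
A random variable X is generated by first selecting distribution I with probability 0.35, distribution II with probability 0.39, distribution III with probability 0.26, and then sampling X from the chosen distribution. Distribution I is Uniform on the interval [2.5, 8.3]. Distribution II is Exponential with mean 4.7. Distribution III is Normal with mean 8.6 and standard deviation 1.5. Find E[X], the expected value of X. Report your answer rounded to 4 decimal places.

5.9590

Component means — I: 5.4; II: 4.7; III: 8.6.
E[X] = 0.35·5.4 + 0.39·4.7 + 0.26·8.6 = 5.959.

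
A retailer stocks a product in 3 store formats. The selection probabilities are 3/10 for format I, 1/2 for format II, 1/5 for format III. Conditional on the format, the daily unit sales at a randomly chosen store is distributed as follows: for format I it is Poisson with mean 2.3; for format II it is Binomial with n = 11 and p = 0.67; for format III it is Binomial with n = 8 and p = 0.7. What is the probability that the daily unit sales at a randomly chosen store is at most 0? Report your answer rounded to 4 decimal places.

Conditional on each format, P(X ≤ 0): I: 0.100259; II: 5.05421e-06; III: 6.561e-05.
By total probability, P(X ≤ 0) = 0.3·0.100259 + 0.5·5.05421e-06 + 0.2·6.561e-05 = 0.0300933.

0.0301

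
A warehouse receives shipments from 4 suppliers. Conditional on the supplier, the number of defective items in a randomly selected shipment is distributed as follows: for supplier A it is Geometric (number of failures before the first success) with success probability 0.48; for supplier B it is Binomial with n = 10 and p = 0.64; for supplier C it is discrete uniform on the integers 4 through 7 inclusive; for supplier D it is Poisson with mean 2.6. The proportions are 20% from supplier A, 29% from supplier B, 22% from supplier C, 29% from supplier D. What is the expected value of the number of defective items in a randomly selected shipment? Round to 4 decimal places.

4.0367

Component means — A: 1.08333; B: 6.4; C: 5.5; D: 2.6.
E[X] = 0.2·1.08333 + 0.29·6.4 + 0.22·5.5 + 0.29·2.6 = 4.03667.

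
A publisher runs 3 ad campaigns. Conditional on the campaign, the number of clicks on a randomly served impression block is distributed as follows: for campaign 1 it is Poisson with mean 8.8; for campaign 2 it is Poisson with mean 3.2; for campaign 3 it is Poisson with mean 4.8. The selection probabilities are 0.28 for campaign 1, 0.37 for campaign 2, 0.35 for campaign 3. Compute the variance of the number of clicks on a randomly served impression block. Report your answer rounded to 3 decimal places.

Per component, 1: μ=8.8, E[X²]=86.24; 2: μ=3.2, E[X²]=13.44; 3: μ=4.8, E[X²]=27.84.
E[X] = 0.28·8.8 + 0.37·3.2 + 0.35·4.8 = 5.328.
E[X²] = 0.28·86.24 + 0.37·13.44 + 0.35·27.84 = 38.864.
Var(X) = E[X²] − (E[X])² = 38.864 − 28.3876 = 10.4764.

10.476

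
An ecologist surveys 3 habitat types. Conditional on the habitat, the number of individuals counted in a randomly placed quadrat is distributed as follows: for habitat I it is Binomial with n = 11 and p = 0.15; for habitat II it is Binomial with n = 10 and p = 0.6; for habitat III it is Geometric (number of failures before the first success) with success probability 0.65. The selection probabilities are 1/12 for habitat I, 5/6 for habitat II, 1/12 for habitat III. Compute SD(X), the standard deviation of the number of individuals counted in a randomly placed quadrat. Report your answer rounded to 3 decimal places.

2.362

Per component, I: μ=1.65, E[X²]=4.125; II: μ=6, E[X²]=38.4; III: μ=0.538462, E[X²]=1.11834.
E[X] = 0.0833333·1.65 + 0.833333·6 + 0.0833333·0.538462 = 5.18237.
E[X²] = 0.0833333·4.125 + 0.833333·38.4 + 0.0833333·1.11834 = 32.4369.
Var(X) = E[X²] − (E[X])² = 32.4369 − 26.857 = 5.57997.
SD(X) = √5.57997 = 2.3622.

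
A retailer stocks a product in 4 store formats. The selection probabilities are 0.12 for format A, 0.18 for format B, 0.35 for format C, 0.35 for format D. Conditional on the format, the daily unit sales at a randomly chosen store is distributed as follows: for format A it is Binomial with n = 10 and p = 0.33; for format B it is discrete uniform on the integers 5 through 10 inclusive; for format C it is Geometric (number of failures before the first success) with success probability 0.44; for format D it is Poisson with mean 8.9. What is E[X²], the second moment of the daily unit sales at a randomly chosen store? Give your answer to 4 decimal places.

For each component E[X²] = Var + (mean)², giving A: 13.101; B: 59.1667; C: 4.5124; D: 88.11.
Overall E[X²] = 0.12·13.101 + 0.18·59.1667 + 0.35·4.5124 + 0.35·88.11 = 44.64.

44.6400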